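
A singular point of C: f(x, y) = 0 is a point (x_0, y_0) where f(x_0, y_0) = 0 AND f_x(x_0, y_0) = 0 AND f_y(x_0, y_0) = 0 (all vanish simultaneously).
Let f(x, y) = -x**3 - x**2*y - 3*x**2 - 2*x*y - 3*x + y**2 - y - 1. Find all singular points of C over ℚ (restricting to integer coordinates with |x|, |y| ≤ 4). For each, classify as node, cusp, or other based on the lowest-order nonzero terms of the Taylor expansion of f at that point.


Singular points: {(-1, 0)}; classification: cusp.

Compute partial derivatives:
  f_x = -3*x**2 - 2*x*y - 6*x - 2*y - 3.
  f_y = -x**2 - 2*x + 2*y - 1.
Scan x_0 ∈ {−4, ..., 4}. For each x_0, f_y(x_0, y) is a polynomial in y; find its integer roots y ∈ {−4, ..., 4}, then test f_x and f at those candidates.
  x = -4: f_y(-4, y) = 2*y - 9; no integer root y with |y| ≤ 4.
  x = -3: f_y(-3, y) = 2*y - 4; vanishes at y ∈ {2}. (-3, 2): f_x = -4 ≠ 0.
  x = -2: f_y(-2, y) = 2*y - 1; no integer root y with |y| ≤ 4.
  x = -1: f_y(-1, y) = 2*y; vanishes at y ∈ {0}. (-1, 0): f_x = 0, f = 0 — SINGULAR.
  x = 0: f_y(0, y) = 2*y - 1; no integer root y with |y| ≤ 4.
  x = 1: f_y(1, y) = 2*y - 4; vanishes at y ∈ {2}. (1, 2): f_x = -20 ≠ 0.
  x = 2: f_y(2, y) = 2*y - 9; no integer root y with |y| ≤ 4.
  x = 3: f_y(3, y) = 2*y - 16; no integer root y with |y| ≤ 4.
  x = 4: f_y(4, y) = 2*y - 25; no integer root y with |y| ≤ 4.
Only singular point on the grid: (-1, 0).
Classify: substitute x = -1 + u, y = 0 + v and expand: f = -u**3 - u**2*v + v**2.
No constant or linear terms (consistent with a singular point). Quadratic part: v**2. Cubic part: -u**3 - u**2*v.
The quadratic part v**2 is a perfect square, so there is a single (double) tangent line v = 0, i.e. y = 0. Restricting the cubic part to that line (v = 0) leaves -u**3 ≠ 0, so f is not divisible by v and the branch is v² ≈ u**3 to lowest order — this is a cusp.
Classification: cusp.


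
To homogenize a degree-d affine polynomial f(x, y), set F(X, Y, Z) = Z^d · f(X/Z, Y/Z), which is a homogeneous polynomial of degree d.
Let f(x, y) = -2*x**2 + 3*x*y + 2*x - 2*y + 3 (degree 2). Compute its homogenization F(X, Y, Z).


F(X, Y, Z) = -2*X**2 + 3*X*Y + 2*X*Z - 2*Y*Z + 3*Z**2

deg(f) = 2.
Substitute x = X/Z, y = Y/Z into f, then multiply by Z^2.
  monomial -2·x^2·y^0 ↦ -2·X^2·Y^0·Z^0.
  monomial 3·x^1·y^1 ↦ 3·X^1·Y^1·Z^0.
  monomial 2·x^1·y^0 ↦ 2·X^1·Y^0·Z^1.
  monomial -2·x^0·y^1 ↦ -2·X^0·Y^1·Z^1.
  monomial 3·x^0·y^0 ↦ 3·X^0·Y^0·Z^2.
Collecting: F(X, Y, Z) = -2*X**2 + 3*X*Y + 2*X*Z - 2*Y*Z + 3*Z**2.


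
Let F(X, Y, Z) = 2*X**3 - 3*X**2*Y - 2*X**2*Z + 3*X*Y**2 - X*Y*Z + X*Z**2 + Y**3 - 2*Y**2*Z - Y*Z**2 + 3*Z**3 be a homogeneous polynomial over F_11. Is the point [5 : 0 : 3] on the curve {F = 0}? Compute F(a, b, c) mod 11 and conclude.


F(5,0,3) ≡ 6 (mod 11); P is NOT on the curve.

Evaluate F(5, 0, 3) term-by-term (mod 11).
  2*X**3 ↦ 2·125·1·1 = 250
  -3*X**2*Y ↦ -3·25·0·1 = 0
  -2*X**2*Z ↦ -2·25·1·3 = -150
  3*X*Y**2 ↦ 3·5·0·1 = 0
  -X*Y*Z ↦ -1·5·0·3 = 0
  X*Z**2 ↦ 1·5·1·9 = 45
  Y**3 ↦ 1·1·0·1 = 0
  -2*Y**2*Z ↦ -2·1·0·3 = 0
  -Y*Z**2 ↦ -1·1·0·9 = 0
  3*Z**3 ↦ 3·1·1·27 = 81
Sum: F(5, 0, 3) = (250) + (0) + (-150) + (0) + (0) + (45) + (0) + (0) + (0) + (81) = 226.
Reducing mod 11: 226 ≡ 6 (mod 11).
Since F(a, b, c) ≡ 6 ≠ 0 (mod 11), P does NOT lie on the curve.


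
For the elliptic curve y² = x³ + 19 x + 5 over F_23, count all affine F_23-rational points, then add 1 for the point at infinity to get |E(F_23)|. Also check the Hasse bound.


Affine points = {(1, 5), (1, 18), (5, 8), (5, 15), (6, 6), (6, 17), (8, 5), (8, 18), (9, 10), (9, 13), (11, 2), (11, 21), (12, 11), (12, 12), (14, 5), (14, 18), (15, 10), (15, 13), (16, 9), (16, 14), (19, 7), (19, 16), (20, 6), (20, 17), (22, 10), (22, 13)}; affine count = 26; |E(F_23)| = 27.

Discriminant check: Δ ∝ 4a³ + 27b² = 4·19³ + 27·5² = 4·6859 + 27·25 ≡ 5 (mod 23). Nonzero ⇒ E is nonsingular.
For each x ∈ F_23, compute rhs = x³ + 19·x + 5 mod 23, then count y ∈ F_23 with y² ≡ rhs.
  x = 0: rhs = 5, matching y values: none (0 points).
  x = 1: rhs = 2, matching y values: 5, 18 (2 points).
  x = 2: rhs = 5, matching y values: none (0 points).
  x = 3: rhs = 20, matching y values: none (0 points).
  x = 4: rhs = 7, matching y values: none (0 points).
  x = 5: rhs = 18, matching y values: 8, 15 (2 points).
  x = 6: rhs = 13, matching y values: 6, 17 (2 points).
  x = 7: rhs = 21, matching y values: none (0 points).
  x = 8: rhs = 2, matching y values: 5, 18 (2 points).
  x = 9: rhs = 8, matching y values: 10, 13 (2 points).
  x = 10: rhs = 22, matching y values: none (0 points).
  x = 11: rhs = 4, matching y values: 2, 21 (2 points).
  x = 12: rhs = 6, matching y values: 11, 12 (2 points).
  x = 13: rhs = 11, matching y values: none (0 points).
  x = 14: rhs = 2, matching y values: 5, 18 (2 points).
  x = 15: rhs = 8, matching y values: 10, 13 (2 points).
  x = 16: rhs = 12, matching y values: 9, 14 (2 points).
  x = 17: rhs = 20, matching y values: none (0 points).
  x = 18: rhs = 15, matching y values: none (0 points).
  x = 19: rhs = 3, matching y values: 7, 16 (2 points).
  x = 20: rhs = 13, matching y values: 6, 17 (2 points).
  x = 21: rhs = 5, matching y values: none (0 points).
  x = 22: rhs = 8, matching y values: 10, 13 (2 points).
Total affine count: 26.
Full point count |E(F_23)| = 26 + 1 = 27.
Hasse bound: |27 − (23+1)| = |3| = 3 ≤ 2√23 ≈ 9.5917 ✓.


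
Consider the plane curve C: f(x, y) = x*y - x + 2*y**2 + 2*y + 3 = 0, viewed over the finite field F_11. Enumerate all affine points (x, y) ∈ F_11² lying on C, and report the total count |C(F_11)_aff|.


Affine F_11-points: {(1, 7), (1, 8), (3, 0), (3, 3), (4, 4), (6, 9), (7, 2), (7, 10), (9, 5), (9, 6)}; count = 10.

For each of the 121 pairs (x, y) ∈ F_11², evaluate f(x, y) mod 11. Record the zeros.
  x = 0: [0↦3, 1↦7, 2↦4, 3↦5, 4↦10, 5↦8, 6↦10, 7↦5, 8↦4, 9↦7, 10↦3]  zeros at y ∈ ∅
  x = 1: [0↦2, 1↦7, 2↦5, 3↦7, 4↦2, 5↦1, 6↦4, 7↦0, 8↦0, 9↦4, 10↦1]  zeros at y ∈ {7, 8}
  x = 2: [0↦1, 1↦7, 2↦6, 3↦9, 4↦5, 5↦5, 6↦9, 7↦6, 8↦7, 9↦1, 10↦10]  zeros at y ∈ ∅
  x = 3: [0↦0, 1↦7, 2↦7, 3↦0, 4↦8, 5↦9, 6↦3, 7↦1, 8↦3, 9↦9, 10↦8]  zeros at y ∈ {0, 3}
  x = 4: [0↦10, 1↦7, 2↦8, 3↦2, 4↦0, 5↦2, 6↦8, 7↦7, 8↦10, 9↦6, 10↦6]  zeros at y ∈ {4}
  x = 5: [0↦9, 1↦7, 2↦9, 3↦4, 4↦3, 5↦6, 6↦2, 7↦2, 8↦6, 9↦3, 10↦4]  zeros at y ∈ ∅
  x = 6: [0↦8, 1↦7, 2↦10, 3↦6, 4↦6, 5↦10, 6↦7, 7↦8, 8↦2, 9↦0, 10↦2]  zeros at y ∈ {9}
  x = 7: [0↦7, 1↦7, 2↦0, 3↦8, 4↦9, 5↦3, 6↦1, 7↦3, 8↦9, 9↦8, 10↦0]  zeros at y ∈ {2, 10}
  x = 8: [0↦6, 1↦7, 2↦1, 3↦10, 4↦1, 5↦7, 6↦6, 7↦9, 8↦5, 9↦5, 10↦9]  zeros at y ∈ ∅
  x = 9: [0↦5, 1↦7, 2↦2, 3↦1, 4↦4, 5↦0, 6↦0, 7↦4, 8↦1, 9↦2, 10↦7]  zeros at y ∈ {5, 6}
  x = 10: [0↦4, 1↦7, 2↦3, 3↦3, 4↦7, 5↦4, 6↦5, 7↦10, 8↦8, 9↦10, 10↦5]  zeros at y ∈ ∅
Collecting zeros: affine points = {(1, 7), (1, 8), (3, 0), (3, 3), (4, 4), (6, 9), (7, 2), (7, 10), (9, 5), (9, 6)}.
Total count |C(F_11)_aff| = 10.


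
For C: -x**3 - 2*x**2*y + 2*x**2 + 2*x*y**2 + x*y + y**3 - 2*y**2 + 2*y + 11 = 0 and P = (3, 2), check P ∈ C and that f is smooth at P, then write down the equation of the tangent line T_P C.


Tangent line at P: -29*x + 15*y + 57 = 0.

Step 1: f(3, 2) = 0, so P lies on C.
Step 2: partial derivatives
  f_x(x, y) = -3*x**2 - 4*x*y + 4*x + 2*y**2 + y, f_y(x, y) = -2*x**2 + 4*x*y + x + 3*y**2 - 4*y + 2.
  f_x(P) = -29, f_y(P) = 15 (gradient nonzero, so P is smooth).
Step 3: tangent line at P: -29·(x − 3) + 15·(y − 2) = 0.
Expanding: -29*x + 15*y + 57 = 0.


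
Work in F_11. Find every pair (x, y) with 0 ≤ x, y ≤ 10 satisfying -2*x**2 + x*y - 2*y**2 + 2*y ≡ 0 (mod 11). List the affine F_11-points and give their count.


Affine F_11-points: {(0, 0), (0, 1), (1, 3), (1, 4), (4, 7), (5, 2), (5, 7), (6, 1), (6, 3), (7, 2), (7, 8), (8, 8)}; count = 12.

For each of the 121 pairs (x, y) ∈ F_11², evaluate f(x, y) mod 11. Record the zeros.
  x = 0: [0↦0, 1↦0, 2↦7, 3↦10, 4↦9, 5↦4, 6↦6, 7↦4, 8↦9, 9↦10, 10↦7]  zeros at y ∈ {0, 1}
  x = 1: [0↦9, 1↦10, 2↦7, 3↦0, 4↦0, 5↦7, 6↦10, 7↦9, 8↦4, 9↦6, 10↦4]  zeros at y ∈ {3, 4}
  x = 2: [0↦3, 1↦5, 2↦3, 3↦8, 4↦9, 5↦6, 6↦10, 7↦10, 8↦6, 9↦9, 10↦8]  zeros at y ∈ ∅
  x = 3: [0↦4, 1↦7, 2↦6, 3↦1, 4↦3, 5↦1, 6↦6, 7↦7, 8↦4, 9↦8, 10↦8]  zeros at y ∈ ∅
  x = 4: [0↦1, 1↦5, 2↦5, 3↦1, 4↦4, 5↦3, 6↦9, 7↦0, 8↦9, 9↦3, 10↦4]  zeros at y ∈ {7}
  x = 5: [0↦5, 1↦10, 2↦0, 3↦8, 4↦1, 5↦1, 6↦8, 7↦0, 8↦10, 9↦5, 10↦7]  zeros at y ∈ {2, 7}
  x = 6: [0↦5, 1↦0, 2↦2, 3↦0, 4↦5, 5↦6, 6↦3, 7↦7, 8↦7, 9↦3, 10↦6]  zeros at y ∈ {1, 3}
  x = 7: [0↦1, 1↦8, 2↦0, 3↦10, 4↦5, 5↦7, 6↦5, 7↦10, 8↦0, 9↦8, 10↦1]  zeros at y ∈ {2, 8}
  x = 8: [0↦4, 1↦1, 2↦5, 3↦5, 4↦1, 5↦4, 6↦3, 7↦9, 8↦0, 9↦9, 10↦3]  zeros at y ∈ {8}
  x = 9: [0↦3, 1↦1, 2↦6, 3↦7, 4↦4, 5↦8, 6↦8, 7↦4, 8↦7, 9↦6, 10↦1]  zeros at y ∈ ∅
  x = 10: [0↦9, 1↦8, 2↦3, 3↦5, 4↦3, 5↦8, 6↦9, 7↦6, 8↦10, 9↦10, 10↦6]  zeros at y ∈ ∅
Collecting zeros: affine points = {(0, 0), (0, 1), (1, 3), (1, 4), (4, 7), (5, 2), (5, 7), (6, 1), (6, 3), (7, 2), (7, 8), (8, 8)}.
Total count |C(F_11)_aff| = 12.


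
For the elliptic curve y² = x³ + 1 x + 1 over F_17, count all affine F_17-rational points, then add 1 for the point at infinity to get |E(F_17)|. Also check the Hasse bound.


Affine points = {(0, 1), (0, 16), (4, 1), (4, 16), (6, 6), (6, 11), (9, 5), (9, 12), (10, 5), (10, 12), (11, 0), (13, 1), (13, 16), (15, 5), (15, 12), (16, 4), (16, 13)}; affine count = 17; |E(F_17)| = 18.

Discriminant check: Δ ∝ 4a³ + 27b² = 4·1³ + 27·1² = 4·1 + 27·1 ≡ 14 (mod 17). Nonzero ⇒ E is nonsingular.
For each x ∈ F_17, compute rhs = x³ + 1·x + 1 mod 17, then count y ∈ F_17 with y² ≡ rhs.
  x = 0: rhs = 1, matching y values: 1, 16 (2 points).
  x = 1: rhs = 3, matching y values: none (0 points).
  x = 2: rhs = 11, matching y values: none (0 points).
  x = 3: rhs = 14, matching y values: none (0 points).
  x = 4: rhs = 1, matching y values: 1, 16 (2 points).
  x = 5: rhs = 12, matching y values: none (0 points).
  x = 6: rhs = 2, matching y values: 6, 11 (2 points).
  x = 7: rhs = 11, matching y values: none (0 points).
  x = 8: rhs = 11, matching y values: none (0 points).
  x = 9: rhs = 8, matching y values: 5, 12 (2 points).
  x = 10: rhs = 8, matching y values: 5, 12 (2 points).
  x = 11: rhs = 0, matching y values: 0 (1 points).
  x = 12: rhs = 7, matching y values: none (0 points).
  x = 13: rhs = 1, matching y values: 1, 16 (2 points).
  x = 14: rhs = 5, matching y values: none (0 points).
  x = 15: rhs = 8, matching y values: 5, 12 (2 points).
  x = 16: rhs = 16, matching y values: 4, 13 (2 points).
Total affine count: 17.
Full point count |E(F_17)| = 17 + 1 = 18.
Hasse bound: |18 − (17+1)| = |0| = 0 ≤ 2√17 ≈ 8.2462 ✓.


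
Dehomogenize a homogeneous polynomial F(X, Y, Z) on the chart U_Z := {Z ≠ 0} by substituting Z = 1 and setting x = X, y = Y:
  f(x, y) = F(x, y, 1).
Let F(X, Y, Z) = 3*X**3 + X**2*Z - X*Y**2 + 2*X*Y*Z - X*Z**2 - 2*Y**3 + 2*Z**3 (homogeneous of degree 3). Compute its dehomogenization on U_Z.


f(x, y) = 3*x**3 + x**2 - x*y**2 + 2*x*y - x - 2*y**3 + 2

On U_Z we set Z = 1. Each monomial c·X^i·Y^j·Z^k in F becomes c·x^i·y^j·1^k = c·x^i·y^j.
Substituting Z = 1: F(X, Y, 1) = 3*x**3 + x**2 - x*y**2 + 2*x*y - x - 2*y**3 + 2.
Note: deg(f) ≤ deg(F) = 3; strict inequality happens when F is divisible by Z (lost terms).


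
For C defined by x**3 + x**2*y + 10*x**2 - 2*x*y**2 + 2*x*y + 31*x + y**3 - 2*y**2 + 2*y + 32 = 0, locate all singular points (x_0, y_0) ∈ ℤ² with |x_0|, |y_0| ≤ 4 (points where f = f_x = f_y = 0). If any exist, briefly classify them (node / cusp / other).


Singular points: {(-3, -1)}; classification: cusp.

Compute partial derivatives:
  f_x = 3*x**2 + 2*x*y + 20*x - 2*y**2 + 2*y + 31.
  f_y = x**2 - 4*x*y + 2*x + 3*y**2 - 4*y + 2.
Scan x_0 ∈ {−4, ..., 4}. For each x_0, f_y(x_0, y) is a polynomial in y; find its integer roots y ∈ {−4, ..., 4}, then test f_x and f at those candidates.
  x = -4: f_y(-4, y) = 3*y**2 + 12*y + 10; no integer root y with |y| ≤ 4.
  x = -3: f_y(-3, y) = 3*y**2 + 8*y + 5; vanishes at y ∈ {-1}. (-3, -1): f_x = 0, f = 0 — SINGULAR.
  x = -2: f_y(-2, y) = 3*y**2 + 4*y + 2; no integer root y with |y| ≤ 4.
  x = -1: f_y(-1, y) = 3*y**2 + 1; no integer root y with |y| ≤ 4.
  x = 0: f_y(0, y) = 3*y**2 - 4*y + 2; no integer root y with |y| ≤ 4.
  x = 1: f_y(1, y) = 3*y**2 - 8*y + 5; vanishes at y ∈ {1}. (1, 1): f_x = 56 ≠ 0.
  x = 2: f_y(2, y) = 3*y**2 - 12*y + 10; no integer root y with |y| ≤ 4.
  x = 3: f_y(3, y) = 3*y**2 - 16*y + 17; no integer root y with |y| ≤ 4.
  x = 4: f_y(4, y) = 3*y**2 - 20*y + 26; no integer root y with |y| ≤ 4.
Only singular point on the grid: (-3, -1).
Classify: substitute x = -3 + u, y = -1 + v and expand: f = u**3 + u**2*v - 2*u*v**2 + v**3 + v**2.
No constant or linear terms (consistent with a singular point). Quadratic part: v**2. Cubic part: u**3 + u**2*v - 2*u*v**2 + v**3.
The quadratic part v**2 is a perfect square, so there is a single (double) tangent line v = 0, i.e. y = -1. Restricting the cubic part to that line (v = 0) leaves u**3 ≠ 0, so f is not divisible by v and the branch is v² ≈ -u**3 to lowest order — this is a cusp.
Classification: cusp.


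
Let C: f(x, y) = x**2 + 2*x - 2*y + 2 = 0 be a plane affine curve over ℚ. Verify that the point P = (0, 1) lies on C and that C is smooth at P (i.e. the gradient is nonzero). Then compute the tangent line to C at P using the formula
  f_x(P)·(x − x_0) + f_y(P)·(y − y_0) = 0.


Tangent line at P: 2*x - 2*y + 2 = 0.

Step 1: f(0, 1) = 0, so P lies on C.
Step 2: partial derivatives
  f_x(x, y) = 2*x + 2, f_y(x, y) = -2.
  f_x(P) = 2, f_y(P) = -2 (gradient nonzero, so P is smooth).
Step 3: tangent line at P: 2·(x − 0) + -2·(y − 1) = 0.
Expanding: 2*x - 2*y + 2 = 0.


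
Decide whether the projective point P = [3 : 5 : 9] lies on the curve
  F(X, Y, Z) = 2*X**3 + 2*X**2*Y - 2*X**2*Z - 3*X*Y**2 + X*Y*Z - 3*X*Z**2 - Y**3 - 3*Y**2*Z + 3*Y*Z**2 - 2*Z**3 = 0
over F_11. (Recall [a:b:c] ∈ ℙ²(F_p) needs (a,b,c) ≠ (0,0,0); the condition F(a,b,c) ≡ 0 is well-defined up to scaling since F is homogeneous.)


F(3,5,9) ≡ 1 (mod 11); P is NOT on the curve.

Evaluate F(3, 5, 9) term-by-term (mod 11).
  2*X**3 ↦ 2·27·1·1 = 54
  2*X**2*Y ↦ 2·9·5·1 = 90
  -2*X**2*Z ↦ -2·9·1·9 = -162
  -3*X*Y**2 ↦ -3·3·25·1 = -225
  X*Y*Z ↦ 1·3·5·9 = 135
  -3*X*Z**2 ↦ -3·3·1·81 = -729
  -Y**3 ↦ -1·1·125·1 = -125
  -3*Y**2*Z ↦ -3·1·25·9 = -675
  3*Y*Z**2 ↦ 3·1·5·81 = 1215
  -2*Z**3 ↦ -2·1·1·729 = -1458
Sum: F(3, 5, 9) = (54) + (90) + (-162) + (-225) + (135) + (-729) + (-125) + (-675) + (1215) + (-1458) = -1880.
Reducing mod 11: -1880 ≡ 1 (mod 11).
Since F(a, b, c) ≡ 1 ≠ 0 (mod 11), P does NOT lie on the curve.


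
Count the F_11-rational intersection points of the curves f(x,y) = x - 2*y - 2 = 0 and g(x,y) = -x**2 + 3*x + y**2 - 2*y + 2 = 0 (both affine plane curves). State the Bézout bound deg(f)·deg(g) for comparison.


Common zeros: {(7, 8), (9, 9)}; count = 2; Bézout bound = 2.

deg(f) = 1, deg(g) = 2, so Bézout bound = 2.
Scan x ∈ F_11. For each x, list the y ∈ F_11 with f(x, y) ≡ 0 and those with g(x, y) ≡ 0 (mod 11); the common zeros in that column are the intersection.
  x = 0: f ≡ 0 at y ∈ {10}; g ≡ 0 at y ∈ ∅; common: ∅.
  x = 1: f ≡ 0 at y ∈ {5}; g ≡ 0 at y ∈ ∅; common: ∅.
  x = 2: f ≡ 0 at y ∈ {0}; g ≡ 0 at y ∈ ∅; common: ∅.
  x = 3: f ≡ 0 at y ∈ {6}; g ≡ 0 at y ∈ ∅; common: ∅.
  x = 4: f ≡ 0 at y ∈ {1}; g ≡ 0 at y ∈ {6, 7}; common: ∅.
  x = 5: f ≡ 0 at y ∈ {7}; g ≡ 0 at y ∈ {4, 9}; common: ∅.
  x = 6: f ≡ 0 at y ∈ {2}; g ≡ 0 at y ∈ ∅; common: ∅.
  x = 7: f ≡ 0 at y ∈ {8}; g ≡ 0 at y ∈ {5, 8}; common: {8}.
  x = 8: f ≡ 0 at y ∈ {3}; g ≡ 0 at y ∈ ∅; common: ∅.
  x = 9: f ≡ 0 at y ∈ {9}; g ≡ 0 at y ∈ {4, 9}; common: {9}.
  x = 10: f ≡ 0 at y ∈ {4}; g ≡ 0 at y ∈ {6, 7}; common: ∅.
Collecting: common zeros = {(7, 8), (9, 9)}, so the count is 2.
Comparison with the Bézout bound: 2 ≤ 2 = deg(f)·deg(g), as expected for curves with no common component (the bound is attained).


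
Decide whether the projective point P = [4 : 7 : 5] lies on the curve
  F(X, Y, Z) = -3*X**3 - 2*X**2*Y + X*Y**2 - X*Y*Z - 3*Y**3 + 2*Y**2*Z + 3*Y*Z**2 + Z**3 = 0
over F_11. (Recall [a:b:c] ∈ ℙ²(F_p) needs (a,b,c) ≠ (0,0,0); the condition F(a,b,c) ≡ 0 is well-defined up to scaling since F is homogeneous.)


F(4,7,5) ≡ 4 (mod 11); P is NOT on the curve.

Evaluate F(4, 7, 5) term-by-term (mod 11).
  -3*X**3 ↦ -3·64·1·1 = -192
  -2*X**2*Y ↦ -2·16·7·1 = -224
  X*Y**2 ↦ 1·4·49·1 = 196
  -X*Y*Z ↦ -1·4·7·5 = -140
  -3*Y**3 ↦ -3·1·343·1 = -1029
  2*Y**2*Z ↦ 2·1·49·5 = 490
  3*Y*Z**2 ↦ 3·1·7·25 = 525
  Z**3 ↦ 1·1·1·125 = 125
Sum: F(4, 7, 5) = (-192) + (-224) + (196) + (-140) + (-1029) + (490) + (525) + (125) = -249.
Reducing mod 11: -249 ≡ 4 (mod 11).
Since F(a, b, c) ≡ 4 ≠ 0 (mod 11), P does NOT lie on the curve.


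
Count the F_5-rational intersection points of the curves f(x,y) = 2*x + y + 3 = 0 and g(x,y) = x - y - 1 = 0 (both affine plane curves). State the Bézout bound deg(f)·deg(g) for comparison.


Common zeros: {(1, 0)}; count = 1; Bézout bound = 1.

deg(f) = 1, deg(g) = 1, so Bézout bound = 1.
Scan x ∈ F_5. For each x, list the y ∈ F_5 with f(x, y) ≡ 0 and those with g(x, y) ≡ 0 (mod 5); the common zeros in that column are the intersection.
  x = 0: f ≡ 0 at y ∈ {2}; g ≡ 0 at y ∈ {4}; common: ∅.
  x = 1: f ≡ 0 at y ∈ {0}; g ≡ 0 at y ∈ {0}; common: {0}.
  x = 2: f ≡ 0 at y ∈ {3}; g ≡ 0 at y ∈ {1}; common: ∅.
  x = 3: f ≡ 0 at y ∈ {1}; g ≡ 0 at y ∈ {2}; common: ∅.
  x = 4: f ≡ 0 at y ∈ {4}; g ≡ 0 at y ∈ {3}; common: ∅.
Collecting: common zeros = {(1, 0)}, so the count is 1.
Comparison with the Bézout bound: 1 ≤ 1 = deg(f)·deg(g), as expected for curves with no common component (the bound is attained).


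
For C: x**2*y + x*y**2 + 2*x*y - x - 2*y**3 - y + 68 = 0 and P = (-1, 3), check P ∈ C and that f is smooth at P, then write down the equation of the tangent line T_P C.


Tangent line at P: 8*x - 62*y + 194 = 0.

Step 1: f(-1, 3) = 0, so P lies on C.
Step 2: partial derivatives
  f_x(x, y) = 2*x*y + y**2 + 2*y - 1, f_y(x, y) = x**2 + 2*x*y + 2*x - 6*y**2 - 1.
  f_x(P) = 8, f_y(P) = -62 (gradient nonzero, so P is smooth).
Step 3: tangent line at P: 8·(x − -1) + -62·(y − 3) = 0.
Expanding: 8*x - 62*y + 194 = 0.


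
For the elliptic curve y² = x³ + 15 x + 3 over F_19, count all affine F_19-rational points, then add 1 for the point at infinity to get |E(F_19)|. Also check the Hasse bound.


Affine points = {(1, 0), (6, 9), (6, 10), (11, 6), (11, 13), (12, 7), (12, 12), (13, 1), (13, 18), (16, 8), (16, 11), (18, 5), (18, 14)}; affine count = 13; |E(F_19)| = 14.

Discriminant check: Δ ∝ 4a³ + 27b² = 4·15³ + 27·3² = 4·3375 + 27·9 ≡ 6 (mod 19). Nonzero ⇒ E is nonsingular.
For each x ∈ F_19, compute rhs = x³ + 15·x + 3 mod 19, then count y ∈ F_19 with y² ≡ rhs.
  x = 0: rhs = 3, matching y values: none (0 points).
  x = 1: rhs = 0, matching y values: 0 (1 points).
  x = 2: rhs = 3, matching y values: none (0 points).
  x = 3: rhs = 18, matching y values: none (0 points).
  x = 4: rhs = 13, matching y values: none (0 points).
  x = 5: rhs = 13, matching y values: none (0 points).
  x = 6: rhs = 5, matching y values: 9, 10 (2 points).
  x = 7: rhs = 14, matching y values: none (0 points).
  x = 8: rhs = 8, matching y values: none (0 points).
  x = 9: rhs = 12, matching y values: none (0 points).
  x = 10: rhs = 13, matching y values: none (0 points).
  x = 11: rhs = 17, matching y values: 6, 13 (2 points).
  x = 12: rhs = 11, matching y values: 7, 12 (2 points).
  x = 13: rhs = 1, matching y values: 1, 18 (2 points).
  x = 14: rhs = 12, matching y values: none (0 points).
  x = 15: rhs = 12, matching y values: none (0 points).
  x = 16: rhs = 7, matching y values: 8, 11 (2 points).
  x = 17: rhs = 3, matching y values: none (0 points).
  x = 18: rhs = 6, matching y values: 5, 14 (2 points).
Total affine count: 13.
Full point count |E(F_19)| = 13 + 1 = 14.
Hasse bound: |14 − (19+1)| = |-6| = 6 ≤ 2√19 ≈ 8.7178 ✓.


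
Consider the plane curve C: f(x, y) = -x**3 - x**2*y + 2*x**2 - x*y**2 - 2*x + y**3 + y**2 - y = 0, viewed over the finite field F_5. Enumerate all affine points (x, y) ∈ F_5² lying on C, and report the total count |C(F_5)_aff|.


Affine F_5-points: {(0, 0), (0, 2), (1, 3), (1, 4), (2, 2), (3, 0), (3, 2), (4, 0)}; count = 8.

For each of the 25 pairs (x, y) ∈ F_5², evaluate f(x, y) mod 5. Record the zeros.
  x = 0: [0↦0, 1↦1, 2↦0, 3↦3, 4↦1]  zeros at y ∈ {0, 2}
  x = 1: [0↦4, 1↦3, 2↦3, 3↦0, 4↦0]  zeros at y ∈ {3, 4}
  x = 2: [0↦1, 1↦1, 2↦0, 3↦4, 4↦4]  zeros at y ∈ {2}
  x = 3: [0↦0, 1↦4, 2↦0, 3↦4, 4↦2]  zeros at y ∈ {0, 2}
  x = 4: [0↦0, 1↦1, 2↦2, 3↦4, 4↦3]  zeros at y ∈ {0}
Collecting zeros: affine points = {(0, 0), (0, 2), (1, 3), (1, 4), (2, 2), (3, 0), (3, 2), (4, 0)}.
Total count |C(F_5)_aff| = 8.


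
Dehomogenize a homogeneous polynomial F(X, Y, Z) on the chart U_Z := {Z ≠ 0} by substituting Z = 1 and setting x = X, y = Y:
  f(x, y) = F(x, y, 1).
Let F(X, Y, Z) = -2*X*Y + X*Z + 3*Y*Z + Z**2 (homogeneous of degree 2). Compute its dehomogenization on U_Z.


f(x, y) = -2*x*y + x + 3*y + 1

On U_Z we set Z = 1. Each monomial c·X^i·Y^j·Z^k in F becomes c·x^i·y^j·1^k = c·x^i·y^j.
Substituting Z = 1: F(X, Y, 1) = -2*x*y + x + 3*y + 1.
Note: deg(f) ≤ deg(F) = 2; strict inequality happens when F is divisible by Z (lost terms).


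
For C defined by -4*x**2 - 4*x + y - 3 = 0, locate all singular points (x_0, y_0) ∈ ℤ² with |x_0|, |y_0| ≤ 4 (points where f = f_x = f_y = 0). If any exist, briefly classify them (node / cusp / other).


No singular points in the scanned grid; C is smooth there.

Compute partial derivatives:
  f_x = -8*x - 4.
  f_y = 1.
f_y = 1 is a nonzero constant, so f_y never vanishes: no point (x, y) can satisfy f = f_x = f_y = 0. In particular no (x, y) ∈ {−4, ..., 4}² is singular; the curve is smooth.


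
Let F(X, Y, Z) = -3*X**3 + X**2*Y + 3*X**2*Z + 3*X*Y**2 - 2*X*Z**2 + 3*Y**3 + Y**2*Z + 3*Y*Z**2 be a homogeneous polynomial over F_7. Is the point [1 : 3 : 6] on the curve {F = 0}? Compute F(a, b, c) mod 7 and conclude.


F(1,3,6) ≡ 5 (mod 7); P is NOT on the curve.

Evaluate F(1, 3, 6) term-by-term (mod 7).
  -3*X**3 ↦ -3·1·1·1 = -3
  X**2*Y ↦ 1·1·3·1 = 3
  3*X**2*Z ↦ 3·1·1·6 = 18
  3*X*Y**2 ↦ 3·1·9·1 = 27
  -2*X*Z**2 ↦ -2·1·1·36 = -72
  3*Y**3 ↦ 3·1·27·1 = 81
  Y**2*Z ↦ 1·1·9·6 = 54
  3*Y*Z**2 ↦ 3·1·3·36 = 324
Sum: F(1, 3, 6) = (-3) + (3) + (18) + (27) + (-72) + (81) + (54) + (324) = 432.
Reducing mod 7: 432 ≡ 5 (mod 7).
Since F(a, b, c) ≡ 5 ≠ 0 (mod 7), P does NOT lie on the curve.


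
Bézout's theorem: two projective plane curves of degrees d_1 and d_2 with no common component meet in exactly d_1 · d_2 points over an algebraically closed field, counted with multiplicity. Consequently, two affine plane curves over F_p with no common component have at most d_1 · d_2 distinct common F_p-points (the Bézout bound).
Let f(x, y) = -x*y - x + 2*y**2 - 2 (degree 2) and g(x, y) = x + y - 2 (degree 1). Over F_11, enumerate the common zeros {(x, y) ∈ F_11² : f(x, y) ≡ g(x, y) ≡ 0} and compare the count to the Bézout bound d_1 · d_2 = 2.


Common zeros: {(3, 10), (8, 5)}; count = 2; Bézout bound = 2.

deg(f) = 2, deg(g) = 1, so Bézout bound = 2.
Scan x ∈ F_11. For each x, list the y ∈ F_11 with f(x, y) ≡ 0 and those with g(x, y) ≡ 0 (mod 11); the common zeros in that column are the intersection.
  x = 0: f ≡ 0 at y ∈ {1, 10}; g ≡ 0 at y ∈ {2}; common: ∅.
  x = 1: f ≡ 0 at y ∈ {7, 10}; g ≡ 0 at y ∈ {1}; common: ∅.
  x = 2: f ≡ 0 at y ∈ {2, 10}; g ≡ 0 at y ∈ {0}; common: ∅.
  x = 3: f ≡ 0 at y ∈ {8, 10}; g ≡ 0 at y ∈ {10}; common: {10}.
  x = 4: f ≡ 0 at y ∈ {3, 10}; g ≡ 0 at y ∈ {9}; common: ∅.
  x = 5: f ≡ 0 at y ∈ {9, 10}; g ≡ 0 at y ∈ {8}; common: ∅.
  x = 6: f ≡ 0 at y ∈ {4, 10}; g ≡ 0 at y ∈ {7}; common: ∅.
  x = 7: f ≡ 0 at y ∈ {10}; g ≡ 0 at y ∈ {6}; common: ∅.
  x = 8: f ≡ 0 at y ∈ {5, 10}; g ≡ 0 at y ∈ {5}; common: {5}.
  x = 9: f ≡ 0 at y ∈ {0, 10}; g ≡ 0 at y ∈ {4}; common: ∅.
  x = 10: f ≡ 0 at y ∈ {6, 10}; g ≡ 0 at y ∈ {3}; common: ∅.
Collecting: common zeros = {(3, 10), (8, 5)}, so the count is 2.
Comparison with the Bézout bound: 2 ≤ 2 = deg(f)·deg(g), as expected for curves with no common component (the bound is attained).


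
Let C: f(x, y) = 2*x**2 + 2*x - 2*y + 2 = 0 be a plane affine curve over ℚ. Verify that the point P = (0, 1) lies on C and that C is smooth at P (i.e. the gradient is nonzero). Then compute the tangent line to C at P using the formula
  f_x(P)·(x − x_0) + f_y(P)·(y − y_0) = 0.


Tangent line at P: 2*x - 2*y + 2 = 0.

Step 1: f(0, 1) = 0, so P lies on C.
Step 2: partial derivatives
  f_x(x, y) = 4*x + 2, f_y(x, y) = -2.
  f_x(P) = 2, f_y(P) = -2 (gradient nonzero, so P is smooth).
Step 3: tangent line at P: 2·(x − 0) + -2·(y − 1) = 0.
Expanding: 2*x - 2*y + 2 = 0.


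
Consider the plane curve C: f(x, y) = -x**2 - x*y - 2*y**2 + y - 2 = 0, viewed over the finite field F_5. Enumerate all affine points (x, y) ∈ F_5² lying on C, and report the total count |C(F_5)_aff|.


Affine F_5-points: {(0, 4), (1, 1), (1, 4), (3, 1), (3, 3), (4, 3)}; count = 6.

For each of the 25 pairs (x, y) ∈ F_5², evaluate f(x, y) mod 5. Record the zeros.
  x = 0: [0↦3, 1↦2, 2↦2, 3↦3, 4↦0]  zeros at y ∈ {4}
  x = 1: [0↦2, 1↦0, 2↦4, 3↦4, 4↦0]  zeros at y ∈ {1, 4}
  x = 2: [0↦4, 1↦1, 2↦4, 3↦3, 4↦3]  zeros at y ∈ ∅
  x = 3: [0↦4, 1↦0, 2↦2, 3↦0, 4↦4]  zeros at y ∈ {1, 3}
  x = 4: [0↦2, 1↦2, 2↦3, 3↦0, 4↦3]  zeros at y ∈ {3}
Collecting zeros: affine points = {(0, 4), (1, 1), (1, 4), (3, 1), (3, 3), (4, 3)}.
Total count |C(F_5)_aff| = 6.


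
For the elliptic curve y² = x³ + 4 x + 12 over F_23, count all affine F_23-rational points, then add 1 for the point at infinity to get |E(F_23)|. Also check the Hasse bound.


Affine points = {(0, 9), (0, 14), (4, 0), (8, 2), (8, 21), (9, 8), (9, 15), (14, 11), (14, 12), (16, 3), (16, 20), (17, 5), (17, 18), (19, 1), (19, 22)}; affine count = 15; |E(F_23)| = 16.

Discriminant check: Δ ∝ 4a³ + 27b² = 4·4³ + 27·12² = 4·64 + 27·144 ≡ 4 (mod 23). Nonzero ⇒ E is nonsingular.
For each x ∈ F_23, compute rhs = x³ + 4·x + 12 mod 23, then count y ∈ F_23 with y² ≡ rhs.
  x = 0: rhs = 12, matching y values: 9, 14 (2 points).
  x = 1: rhs = 17, matching y values: none (0 points).
  x = 2: rhs = 5, matching y values: none (0 points).
  x = 3: rhs = 5, matching y values: none (0 points).
  x = 4: rhs = 0, matching y values: 0 (1 points).
  x = 5: rhs = 19, matching y values: none (0 points).
  x = 6: rhs = 22, matching y values: none (0 points).
  x = 7: rhs = 15, matching y values: none (0 points).
  x = 8: rhs = 4, matching y values: 2, 21 (2 points).
  x = 9: rhs = 18, matching y values: 8, 15 (2 points).
  x = 10: rhs = 17, matching y values: none (0 points).
  x = 11: rhs = 7, matching y values: none (0 points).
  x = 12: rhs = 17, matching y values: none (0 points).
  x = 13: rhs = 7, matching y values: none (0 points).
  x = 14: rhs = 6, matching y values: 11, 12 (2 points).
  x = 15: rhs = 20, matching y values: none (0 points).
  x = 16: rhs = 9, matching y values: 3, 20 (2 points).
  x = 17: rhs = 2, matching y values: 5, 18 (2 points).
  x = 18: rhs = 5, matching y values: none (0 points).
  x = 19: rhs = 1, matching y values: 1, 22 (2 points).
  x = 20: rhs = 19, matching y values: none (0 points).
  x = 21: rhs = 19, matching y values: none (0 points).
  x = 22: rhs = 7, matching y values: none (0 points).
Total affine count: 15.
Full point count |E(F_23)| = 15 + 1 = 16.
Hasse bound: |16 − (23+1)| = |-8| = 8 ≤ 2√23 ≈ 9.5917 ✓.


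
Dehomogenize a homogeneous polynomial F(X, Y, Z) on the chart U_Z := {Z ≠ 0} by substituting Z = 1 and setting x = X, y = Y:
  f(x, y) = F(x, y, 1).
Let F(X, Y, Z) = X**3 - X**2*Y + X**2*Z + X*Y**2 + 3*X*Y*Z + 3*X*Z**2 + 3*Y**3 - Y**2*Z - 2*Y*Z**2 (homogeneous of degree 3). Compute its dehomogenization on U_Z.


f(x, y) = x**3 - x**2*y + x**2 + x*y**2 + 3*x*y + 3*x + 3*y**3 - y**2 - 2*y

On U_Z we set Z = 1. Each monomial c·X^i·Y^j·Z^k in F becomes c·x^i·y^j·1^k = c·x^i·y^j.
Substituting Z = 1: F(X, Y, 1) = x**3 - x**2*y + x**2 + x*y**2 + 3*x*y + 3*x + 3*y**3 - y**2 - 2*y.
Note: deg(f) ≤ deg(F) = 3; strict inequality happens when F is divisible by Z (lost terms).


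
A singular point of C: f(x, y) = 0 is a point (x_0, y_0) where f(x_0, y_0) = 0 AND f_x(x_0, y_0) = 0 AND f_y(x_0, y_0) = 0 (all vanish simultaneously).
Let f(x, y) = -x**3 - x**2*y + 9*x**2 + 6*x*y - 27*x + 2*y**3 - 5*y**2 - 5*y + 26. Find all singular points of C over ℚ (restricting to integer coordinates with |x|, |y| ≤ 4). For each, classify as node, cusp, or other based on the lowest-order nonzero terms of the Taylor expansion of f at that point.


Singular points: {(3, 1)}; classification: node.

Compute partial derivatives:
  f_x = -3*x**2 - 2*x*y + 18*x + 6*y - 27.
  f_y = -x**2 + 6*x + 6*y**2 - 10*y - 5.
Scan x_0 ∈ {−4, ..., 4}. For each x_0, f_y(x_0, y) is a polynomial in y; find its integer roots y ∈ {−4, ..., 4}, then test f_x and f at those candidates.
  x = -4: f_y(-4, y) = 6*y**2 - 10*y - 45; no integer root y with |y| ≤ 4.
  x = -3: f_y(-3, y) = 6*y**2 - 10*y - 32; no integer root y with |y| ≤ 4.
  x = -2: f_y(-2, y) = 6*y**2 - 10*y - 21; no integer root y with |y| ≤ 4.
  x = -1: f_y(-1, y) = 6*y**2 - 10*y - 12; no integer root y with |y| ≤ 4.
  x = 0: f_y(0, y) = 6*y**2 - 10*y - 5; no integer root y with |y| ≤ 4.
  x = 1: f_y(1, y) = 6*y**2 - 10*y; vanishes at y ∈ {0}. (1, 0): f_x = -12 ≠ 0.
  x = 2: f_y(2, y) = 6*y**2 - 10*y + 3; no integer root y with |y| ≤ 4.
  x = 3: f_y(3, y) = 6*y**2 - 10*y + 4; vanishes at y ∈ {1}. (3, 1): f_x = 0, f = 0 — SINGULAR.
  x = 4: f_y(4, y) = 6*y**2 - 10*y + 3; no integer root y with |y| ≤ 4.
Only singular point on the grid: (3, 1).
Classify: substitute x = 3 + u, y = 1 + v and expand: f = -u**3 - u**2*v - u**2 + 2*v**3 + v**2.
No constant or linear terms (consistent with a singular point). Quadratic part: -u**2 + v**2. Cubic part: -u**3 - u**2*v + 2*v**3.
The quadratic part v**2 - u**2 = (v − u)(v + u) splits into two distinct linear factors, so there are two distinct tangent lines y − 1 = ±(x − 3) — this is a node (ordinary double point).
Classification: node.


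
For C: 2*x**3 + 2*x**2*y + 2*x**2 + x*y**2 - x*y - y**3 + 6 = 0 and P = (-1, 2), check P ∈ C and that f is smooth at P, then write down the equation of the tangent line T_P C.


Tangent line at P: -4*x - 13*y + 22 = 0.

Step 1: f(-1, 2) = 0, so P lies on C.
Step 2: partial derivatives
  f_x(x, y) = 6*x**2 + 4*x*y + 4*x + y**2 - y, f_y(x, y) = 2*x**2 + 2*x*y - x - 3*y**2.
  f_x(P) = -4, f_y(P) = -13 (gradient nonzero, so P is smooth).
Step 3: tangent line at P: -4·(x − -1) + -13·(y − 2) = 0.
Expanding: -4*x - 13*y + 22 = 0.


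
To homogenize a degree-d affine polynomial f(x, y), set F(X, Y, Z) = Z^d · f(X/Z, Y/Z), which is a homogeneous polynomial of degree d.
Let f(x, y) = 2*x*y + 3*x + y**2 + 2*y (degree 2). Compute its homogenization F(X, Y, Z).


F(X, Y, Z) = 2*X*Y + 3*X*Z + Y**2 + 2*Y*Z

deg(f) = 2.
Substitute x = X/Z, y = Y/Z into f, then multiply by Z^2.
  monomial 2·x^1·y^1 ↦ 2·X^1·Y^1·Z^0.
  monomial 3·x^1·y^0 ↦ 3·X^1·Y^0·Z^1.
  monomial 1·x^0·y^2 ↦ 1·X^0·Y^2·Z^0.
  monomial 2·x^0·y^1 ↦ 2·X^0·Y^1·Z^1.
Collecting: F(X, Y, Z) = 2*X*Y + 3*X*Z + Y**2 + 2*Y*Z.


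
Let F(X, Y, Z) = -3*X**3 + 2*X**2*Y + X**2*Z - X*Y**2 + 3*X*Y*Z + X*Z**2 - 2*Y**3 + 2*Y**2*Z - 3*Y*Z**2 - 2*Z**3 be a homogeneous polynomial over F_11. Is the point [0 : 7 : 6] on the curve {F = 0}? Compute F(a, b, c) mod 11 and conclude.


F(0,7,6) ≡ 1 (mod 11); P is NOT on the curve.

Evaluate F(0, 7, 6) term-by-term (mod 11).
  -3*X**3 ↦ -3·0·1·1 = 0
  2*X**2*Y ↦ 2·0·7·1 = 0
  X**2*Z ↦ 1·0·1·6 = 0
  -X*Y**2 ↦ -1·0·49·1 = 0
  3*X*Y*Z ↦ 3·0·7·6 = 0
  X*Z**2 ↦ 1·0·1·36 = 0
  -2*Y**3 ↦ -2·1·343·1 = -686
  2*Y**2*Z ↦ 2·1·49·6 = 588
  -3*Y*Z**2 ↦ -3·1·7·36 = -756
  -2*Z**3 ↦ -2·1·1·216 = -432
Sum: F(0, 7, 6) = (0) + (0) + (0) + (0) + (0) + (0) + (-686) + (588) + (-756) + (-432) = -1286.
Reducing mod 11: -1286 ≡ 1 (mod 11).
Since F(a, b, c) ≡ 1 ≠ 0 (mod 11), P does NOT lie on the curve.


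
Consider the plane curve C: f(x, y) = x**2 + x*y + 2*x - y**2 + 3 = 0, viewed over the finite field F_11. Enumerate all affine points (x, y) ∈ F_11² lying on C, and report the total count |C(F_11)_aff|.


Affine F_11-points: {(0, 5), (0, 6), (1, 3), (1, 9), (2, 0), (2, 2), (3, 6), (3, 8), (4, 5), (4, 10), (5, 2), (5, 3), (6, 7), (6, 10), (7, 0), (7, 7), (8, 4), (9, 1), (9, 8), (10, 1), (10, 9)}; count = 21.

For each of the 121 pairs (x, y) ∈ F_11², evaluate f(x, y) mod 11. Record the zeros.
  x = 0: [0↦3, 1↦2, 2↦10, 3↦5, 4↦9, 5↦0, 6↦0, 7↦9, 8↦5, 9↦10, 10↦2]  zeros at y ∈ {5, 6}
  x = 1: [0↦6, 1↦6, 2↦4, 3↦0, 4↦5, 5↦8, 6↦9, 7↦8, 8↦5, 9↦0, 10↦4]  zeros at y ∈ {3, 9}
  x = 2: [0↦0, 1↦1, 2↦0, 3↦8, 4↦3, 5↦7, 6↦9, 7↦9, 8↦7, 9↦3, 10↦8]  zeros at y ∈ {0, 2}
  x = 3: [0↦7, 1↦9, 2↦9, 3↦7, 4↦3, 5↦8, 6↦0, 7↦1, 8↦0, 9↦8, 10↦3]  zeros at y ∈ {6, 8}
  x = 4: [0↦5, 1↦8, 2↦9, 3↦8, 4↦5, 5↦0, 6↦4, 7↦6, 8↦6, 9↦4, 10↦0]  zeros at y ∈ {5, 10}
  x = 5: [0↦5, 1↦9, 2↦0, 3↦0, 4↦9, 5↦5, 6↦10, 7↦2, 8↦3, 9↦2, 10↦10]  zeros at y ∈ {2, 3}
  x = 6: [0↦7, 1↦1, 2↦4, 3↦5, 4↦4, 5↦1, 6↦7, 7↦0, 8↦2, 9↦2, 10↦0]  zeros at y ∈ {7, 10}
  x = 7: [0↦0, 1↦6, 2↦10, 3↦1, 4↦1, 5↦10, 6↦6, 7↦0, 8↦3, 9↦4, 10↦3]  zeros at y ∈ {0, 7}
  x = 8: [0↦6, 1↦2, 2↦7, 3↦10, 4↦0, 5↦10, 6↦7, 7↦2, 8↦6, 9↦8, 10↦8]  zeros at y ∈ {4}
  x = 9: [0↦3, 1↦0, 2↦6, 3↦10, 4↦1, 5↦1, 6↦10, 7↦6, 8↦0, 9↦3, 10↦4]  zeros at y ∈ {1, 8}
  x = 10: [0↦2, 1↦0, 2↦7, 3↦1, 4↦4, 5↦5, 6↦4, 7↦1, 8↦7, 9↦0, 10↦2]  zeros at y ∈ {1, 9}
Collecting zeros: affine points = {(0, 5), (0, 6), (1, 3), (1, 9), (2, 0), (2, 2), (3, 6), (3, 8), (4, 5), (4, 10), (5, 2), (5, 3), (6, 7), (6, 10), (7, 0), (7, 7), (8, 4), (9, 1), (9, 8), (10, 1), (10, 9)}.
Total count |C(F_11)_aff| = 21.


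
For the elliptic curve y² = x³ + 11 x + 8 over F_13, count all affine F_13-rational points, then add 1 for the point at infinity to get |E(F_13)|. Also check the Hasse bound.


Affine points = {(2, 5), (2, 8), (3, 4), (3, 9), (4, 5), (4, 8), (6, 2), (6, 11), (7, 5), (7, 8), (8, 6), (8, 7), (9, 2), (9, 11), (10, 0), (11, 2), (11, 11), (12, 3), (12, 10)}; affine count = 19; |E(F_13)| = 20.

Discriminant check: Δ ∝ 4a³ + 27b² = 4·11³ + 27·8² = 4·1331 + 27·64 ≡ 6 (mod 13). Nonzero ⇒ E is nonsingular.
For each x ∈ F_13, compute rhs = x³ + 11·x + 8 mod 13, then count y ∈ F_13 with y² ≡ rhs.
  x = 0: rhs = 8, matching y values: none (0 points).
  x = 1: rhs = 7, matching y values: none (0 points).
  x = 2: rhs = 12, matching y values: 5, 8 (2 points).
  x = 3: rhs = 3, matching y values: 4, 9 (2 points).
  x = 4: rhs = 12, matching y values: 5, 8 (2 points).
  x = 5: rhs = 6, matching y values: none (0 points).
  x = 6: rhs = 4, matching y values: 2, 11 (2 points).
  x = 7: rhs = 12, matching y values: 5, 8 (2 points).
  x = 8: rhs = 10, matching y values: 6, 7 (2 points).
  x = 9: rhs = 4, matching y values: 2, 11 (2 points).
  x = 10: rhs = 0, matching y values: 0 (1 points).
  x = 11: rhs = 4, matching y values: 2, 11 (2 points).
  x = 12: rhs = 9, matching y values: 3, 10 (2 points).
Total affine count: 19.
Full point count |E(F_13)| = 19 + 1 = 20.
Hasse bound: |20 − (13+1)| = |6| = 6 ≤ 2√13 ≈ 7.2111 ✓.


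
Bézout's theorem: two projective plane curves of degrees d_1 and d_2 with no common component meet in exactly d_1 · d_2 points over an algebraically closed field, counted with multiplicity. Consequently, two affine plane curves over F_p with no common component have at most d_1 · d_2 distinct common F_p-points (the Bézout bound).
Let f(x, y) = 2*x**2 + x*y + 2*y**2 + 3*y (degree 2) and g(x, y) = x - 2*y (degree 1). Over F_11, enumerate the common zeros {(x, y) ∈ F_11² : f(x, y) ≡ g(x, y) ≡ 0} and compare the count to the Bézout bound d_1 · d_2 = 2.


Common zeros: {(0, 0), (5, 8)}; count = 2; Bézout bound = 2.

deg(f) = 2, deg(g) = 1, so Bézout bound = 2.
Scan x ∈ F_11. For each x, list the y ∈ F_11 with f(x, y) ≡ 0 and those with g(x, y) ≡ 0 (mod 11); the common zeros in that column are the intersection.
  x = 0: f ≡ 0 at y ∈ {0, 4}; g ≡ 0 at y ∈ {0}; common: {0}.
  x = 1: f ≡ 0 at y ∈ {10}; g ≡ 0 at y ∈ {6}; common: ∅.
  x = 2: f ≡ 0 at y ∈ {6, 8}; g ≡ 0 at y ∈ {1}; common: ∅.
  x = 3: f ≡ 0 at y ∈ ∅; g ≡ 0 at y ∈ {7}; common: ∅.
  x = 4: f ≡ 0 at y ∈ ∅; g ≡ 0 at y ∈ {2}; common: ∅.
  x = 5: f ≡ 0 at y ∈ {8, 10}; g ≡ 0 at y ∈ {8}; common: {8}.
  x = 6: f ≡ 0 at y ∈ {6}; g ≡ 0 at y ∈ {3}; common: ∅.
  x = 7: f ≡ 0 at y ∈ {1, 5}; g ≡ 0 at y ∈ {9}; common: ∅.
  x = 8: f ≡ 0 at y ∈ ∅; g ≡ 0 at y ∈ {4}; common: ∅.
  x = 9: f ≡ 0 at y ∈ {1, 4}; g ≡ 0 at y ∈ {10}; common: ∅.
  x = 10: f ≡ 0 at y ∈ ∅; g ≡ 0 at y ∈ {5}; common: ∅.
Collecting: common zeros = {(0, 0), (5, 8)}, so the count is 2.
Comparison with the Bézout bound: 2 ≤ 2 = deg(f)·deg(g), as expected for curves with no common component (the bound is attained).


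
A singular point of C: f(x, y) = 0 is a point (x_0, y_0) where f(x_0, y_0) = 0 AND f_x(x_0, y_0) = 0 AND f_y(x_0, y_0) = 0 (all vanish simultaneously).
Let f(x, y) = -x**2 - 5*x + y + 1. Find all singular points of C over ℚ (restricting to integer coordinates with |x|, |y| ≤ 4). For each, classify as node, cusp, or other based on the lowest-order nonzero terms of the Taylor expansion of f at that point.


No singular points in the scanned grid; C is smooth there.

Compute partial derivatives:
  f_x = -2*x - 5.
  f_y = 1.
f_y = 1 is a nonzero constant, so f_y never vanishes: no point (x, y) can satisfy f = f_x = f_y = 0. In particular no (x, y) ∈ {−4, ..., 4}² is singular; the curve is smooth.


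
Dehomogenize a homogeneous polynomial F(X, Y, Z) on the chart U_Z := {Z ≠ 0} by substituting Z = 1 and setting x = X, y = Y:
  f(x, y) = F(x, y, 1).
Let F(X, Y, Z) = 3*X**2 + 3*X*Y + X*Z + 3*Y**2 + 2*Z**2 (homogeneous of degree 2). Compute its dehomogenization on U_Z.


f(x, y) = 3*x**2 + 3*x*y + x + 3*y**2 + 2

On U_Z we set Z = 1. Each monomial c·X^i·Y^j·Z^k in F becomes c·x^i·y^j·1^k = c·x^i·y^j.
Substituting Z = 1: F(X, Y, 1) = 3*x**2 + 3*x*y + x + 3*y**2 + 2.
Note: deg(f) ≤ deg(F) = 2; strict inequality happens when F is divisible by Z (lost terms).


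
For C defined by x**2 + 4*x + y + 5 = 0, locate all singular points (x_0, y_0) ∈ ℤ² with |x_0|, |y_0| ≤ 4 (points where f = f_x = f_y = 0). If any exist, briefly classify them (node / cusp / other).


No singular points in the scanned grid; C is smooth there.

Compute partial derivatives:
  f_x = 2*x + 4.
  f_y = 1.
f_y = 1 is a nonzero constant, so f_y never vanishes: no point (x, y) can satisfy f = f_x = f_y = 0. In particular no (x, y) ∈ {−4, ..., 4}² is singular; the curve is smooth.
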